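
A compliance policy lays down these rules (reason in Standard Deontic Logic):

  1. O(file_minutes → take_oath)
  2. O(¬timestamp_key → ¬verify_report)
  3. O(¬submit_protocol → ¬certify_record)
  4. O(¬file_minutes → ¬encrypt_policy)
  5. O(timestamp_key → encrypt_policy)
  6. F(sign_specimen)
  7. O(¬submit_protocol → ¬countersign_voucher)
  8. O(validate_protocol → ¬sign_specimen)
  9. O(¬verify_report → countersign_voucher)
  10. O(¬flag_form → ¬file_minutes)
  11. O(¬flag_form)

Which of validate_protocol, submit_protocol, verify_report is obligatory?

submit_protocol

Premise 11 gives O(¬flag_form).
Applying K to premise 10 (O(¬flag_form → ¬file_minutes)) and O(¬flag_form) yields O(¬file_minutes).
With premise 4, O(¬file_minutes → ¬encrypt_policy), the K-axiom yields O(¬encrypt_policy).
Premise 5, O(timestamp_key → encrypt_policy), contraposes to O(¬encrypt_policy → ¬timestamp_key); with O(¬encrypt_policy) we get O(¬timestamp_key).
With premise 2, O(¬timestamp_key → ¬verify_report), the K-axiom yields O(¬verify_report).
Premise 9 is O(¬verify_report → countersign_voucher); since O(¬verify_report), deontic closure gives O(countersign_voucher).
Premise 7, O(¬submit_protocol → ¬countersign_voucher), contraposes to O(countersign_voucher → submit_protocol); with O(countersign_voucher) we get O(submit_protocol).
So O(submit_protocol) holds — submit_protocol is obligatory. None of the other listed options is made obligatory by any chain of premises.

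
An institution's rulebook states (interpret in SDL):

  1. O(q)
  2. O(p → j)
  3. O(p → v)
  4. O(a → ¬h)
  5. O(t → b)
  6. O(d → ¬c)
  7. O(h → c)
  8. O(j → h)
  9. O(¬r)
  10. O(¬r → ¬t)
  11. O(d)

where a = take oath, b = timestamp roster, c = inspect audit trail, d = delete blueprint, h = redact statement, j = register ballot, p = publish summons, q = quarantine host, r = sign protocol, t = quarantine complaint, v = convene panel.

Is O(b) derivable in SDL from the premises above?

Premise 5 is O(t → b), but O(t) is not derivable from the premises, so it does not yield O(b).
No other premise forces O(b). An ideal world satisfying every premise can still have b false, so O(b) is not derivable.

No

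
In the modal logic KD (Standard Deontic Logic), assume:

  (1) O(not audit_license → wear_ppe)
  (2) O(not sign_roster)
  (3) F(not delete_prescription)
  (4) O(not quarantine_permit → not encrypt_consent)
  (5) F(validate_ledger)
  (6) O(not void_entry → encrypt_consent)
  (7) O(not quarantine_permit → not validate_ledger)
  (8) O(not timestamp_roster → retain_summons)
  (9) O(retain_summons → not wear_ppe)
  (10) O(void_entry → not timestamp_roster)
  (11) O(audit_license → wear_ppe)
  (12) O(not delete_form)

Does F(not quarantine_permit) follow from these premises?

Yes

By case analysis on audit_license: premise 11 gives O(audit_license → wear_ppe) and premise 1 gives O(not audit_license → wear_ppe), so O(wear_ppe) either way.
Premise 9 is O(retain_summons → not wear_ppe); contrapositively O(wear_ppe → not retain_summons). Since O(wear_ppe) holds, K gives O(not retain_summons).
The contrapositive of premise 8 (O(not timestamp_roster → retain_summons)) is O(not retain_summons → timestamp_roster), and O(not retain_summons) is already established, so O(timestamp_roster).
Premise 10, O(void_entry → not timestamp_roster), contraposes to O(timestamp_roster → not void_entry); with O(timestamp_roster) we get O(not void_entry).
Applying K to premise 6 (O(not void_entry → encrypt_consent)) and O(not void_entry) yields O(encrypt_consent).
Premise 4, O(not quarantine_permit → not encrypt_consent), contraposes to O(encrypt_consent → quarantine_permit); with O(encrypt_consent) we get O(quarantine_permit).
Premises 2, 3, 5, 7, 12 do not contribute to this derivation.
So O(quarantine_permit) holds, i.e. F(not quarantine_permit). The claim follows.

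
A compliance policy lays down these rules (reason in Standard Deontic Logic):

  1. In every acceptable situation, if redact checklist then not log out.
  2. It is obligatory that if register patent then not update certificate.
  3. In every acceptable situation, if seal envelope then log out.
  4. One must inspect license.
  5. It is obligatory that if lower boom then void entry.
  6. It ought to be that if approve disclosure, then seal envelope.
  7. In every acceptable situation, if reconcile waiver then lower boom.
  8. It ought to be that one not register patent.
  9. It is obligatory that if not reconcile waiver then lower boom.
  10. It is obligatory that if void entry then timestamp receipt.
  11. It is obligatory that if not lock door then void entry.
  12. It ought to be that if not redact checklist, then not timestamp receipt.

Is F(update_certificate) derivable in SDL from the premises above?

No

Premise 2 is O(register_patent → ¬update_certificate), but O(register_patent) is not derivable from the premises, so it does not yield O(¬update_certificate).
No other premise forces O(¬update_certificate). An ideal world satisfying every premise can still have update_certificate true, so F(update_certificate) is not derivable.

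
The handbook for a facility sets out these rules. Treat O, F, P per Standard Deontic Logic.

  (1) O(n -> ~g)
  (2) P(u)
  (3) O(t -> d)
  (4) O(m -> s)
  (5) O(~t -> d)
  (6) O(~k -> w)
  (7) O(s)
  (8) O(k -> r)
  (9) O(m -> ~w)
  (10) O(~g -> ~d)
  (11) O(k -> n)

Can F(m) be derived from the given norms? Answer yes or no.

Premises 3 and 5 are O(t -> d) and O(~t -> d); every ideal world satisfies t or ~t, so in either case d holds — hence O(d).
The contrapositive of premise 10 (O(~g -> ~d)) is O(d -> g), and O(d) is already established, so O(g).
The contrapositive of premise 1 (O(n -> ~g)) is O(g -> ~n), and O(g) is already established, so O(~n).
Premise 11 is O(k -> n); contrapositively O(~n -> ~k). Since O(~n) holds, K gives O(~k).
Applying K to premise 6 (O(~k -> w)) and O(~k) yields O(w).
Premise 9, O(m -> ~w), contraposes to O(w -> ~m); with O(w) we get O(~m).
Premises 2, 4, 7, 8 do not contribute to this derivation.
So O(~m) holds, i.e. F(m). The claim follows.

Yes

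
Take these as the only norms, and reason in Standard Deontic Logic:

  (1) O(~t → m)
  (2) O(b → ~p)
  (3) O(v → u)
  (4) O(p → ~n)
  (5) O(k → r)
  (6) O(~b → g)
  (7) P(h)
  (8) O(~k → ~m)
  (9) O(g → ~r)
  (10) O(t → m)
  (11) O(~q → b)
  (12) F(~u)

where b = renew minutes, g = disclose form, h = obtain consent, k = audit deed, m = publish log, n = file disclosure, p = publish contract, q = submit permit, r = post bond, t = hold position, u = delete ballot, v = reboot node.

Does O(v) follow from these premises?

No

Premise 3 is O(v → u); even if O(u) held, inferring O(v) would be affirming the consequent — invalid.
No other premise forces O(v). An ideal world satisfying every premise can still have v false, so O(v) is not derivable.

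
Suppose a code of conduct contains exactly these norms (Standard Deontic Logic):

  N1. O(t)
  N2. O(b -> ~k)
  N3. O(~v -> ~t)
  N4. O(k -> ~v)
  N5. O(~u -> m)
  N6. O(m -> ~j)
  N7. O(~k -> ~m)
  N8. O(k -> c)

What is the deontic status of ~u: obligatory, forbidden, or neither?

Forbidden

Premise 1 states O(t) outright.
Premise 3 is O(~v -> ~t); contrapositively O(t -> v). Since O(t) holds, K gives O(v).
Premise 4 is O(k -> ~v); contrapositively O(v -> ~k). Since O(v) holds, K gives O(~k).
From O(~k) and premise 7, O(~k -> ~m), we obtain O(~m).
Premise 5 is O(~u -> m); contrapositively O(~m -> u). Since O(~m) holds, K gives O(u).
Premises 2, 6, 8 do not contribute to this derivation.
Thus O(u), which is F(~u): ~u is forbidden.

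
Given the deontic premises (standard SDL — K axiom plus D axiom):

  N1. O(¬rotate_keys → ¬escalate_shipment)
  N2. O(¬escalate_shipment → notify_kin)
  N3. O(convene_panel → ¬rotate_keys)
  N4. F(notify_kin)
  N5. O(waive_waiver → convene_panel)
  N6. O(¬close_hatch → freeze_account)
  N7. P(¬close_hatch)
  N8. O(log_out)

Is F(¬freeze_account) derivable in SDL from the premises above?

No

Premise 6 is O(¬close_hatch → freeze_account), but O(¬close_hatch) is not derivable from the premises (the permission P(¬close_hatch) asserts only ¬O(close_hatch), not O(¬close_hatch)), so it does not yield O(freeze_account).
No other premise forces O(freeze_account). An ideal world satisfying every premise can still have ¬freeze_account true, so F(¬freeze_account) is not derivable.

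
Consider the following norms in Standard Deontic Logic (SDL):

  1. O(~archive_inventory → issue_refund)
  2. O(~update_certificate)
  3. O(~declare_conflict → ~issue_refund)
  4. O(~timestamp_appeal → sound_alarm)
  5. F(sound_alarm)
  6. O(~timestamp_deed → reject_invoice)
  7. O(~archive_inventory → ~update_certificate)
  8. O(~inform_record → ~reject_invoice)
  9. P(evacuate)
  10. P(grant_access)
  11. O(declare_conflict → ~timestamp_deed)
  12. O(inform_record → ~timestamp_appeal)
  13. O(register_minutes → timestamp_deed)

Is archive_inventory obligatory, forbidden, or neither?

Premise 5 is F(sound_alarm), i.e. O(~sound_alarm).
Premise 4 is O(~timestamp_appeal → sound_alarm); contrapositively O(~sound_alarm → timestamp_appeal). Since O(~sound_alarm) holds, K gives O(timestamp_appeal).
The contrapositive of premise 12 (O(inform_record → ~timestamp_appeal)) is O(timestamp_appeal → ~inform_record), and O(timestamp_appeal) is already established, so O(~inform_record).
From O(~inform_record) and premise 8, O(~inform_record → ~reject_invoice), we obtain O(~reject_invoice).
Premise 6, O(~timestamp_deed → reject_invoice), contraposes to O(~reject_invoice → timestamp_deed); with O(~reject_invoice) we get O(timestamp_deed).
Premise 11 is O(declare_conflict → ~timestamp_deed); contrapositively O(timestamp_deed → ~declare_conflict). Since O(timestamp_deed) holds, K gives O(~declare_conflict).
Premise 3 is O(~declare_conflict → ~issue_refund); since O(~declare_conflict), deontic closure gives O(~issue_refund).
The contrapositive of premise 1 (O(~archive_inventory → issue_refund)) is O(~issue_refund → archive_inventory), and O(~issue_refund) is already established, so O(archive_inventory).
Premises 2, 7, 9, 10, 13 do not contribute to this derivation.
Hence archive_inventory is obligatory.

Obligatory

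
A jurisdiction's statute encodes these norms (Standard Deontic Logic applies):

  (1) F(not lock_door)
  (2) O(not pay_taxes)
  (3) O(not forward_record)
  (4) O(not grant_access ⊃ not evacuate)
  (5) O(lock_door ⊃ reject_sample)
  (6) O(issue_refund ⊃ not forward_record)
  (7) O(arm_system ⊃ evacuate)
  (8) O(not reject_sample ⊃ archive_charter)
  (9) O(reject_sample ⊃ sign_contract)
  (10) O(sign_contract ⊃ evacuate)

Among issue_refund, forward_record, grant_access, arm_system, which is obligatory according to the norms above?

Premise 1 is F(not lock_door), i.e. O(lock_door).
From O(lock_door) and premise 5, O(lock_door ⊃ reject_sample), we obtain O(reject_sample).
With premise 9, O(reject_sample ⊃ sign_contract), the K-axiom yields O(sign_contract).
From O(sign_contract) and premise 10, O(sign_contract ⊃ evacuate), we obtain O(evacuate).
Premise 4 is O(not grant_access ⊃ not evacuate); contrapositively O(evacuate ⊃ grant_access). Since O(evacuate) holds, K gives O(grant_access).
So O(grant_access) holds — grant_access is obligatory. None of the other listed options is made obligatory by any chain of premises.

grant_access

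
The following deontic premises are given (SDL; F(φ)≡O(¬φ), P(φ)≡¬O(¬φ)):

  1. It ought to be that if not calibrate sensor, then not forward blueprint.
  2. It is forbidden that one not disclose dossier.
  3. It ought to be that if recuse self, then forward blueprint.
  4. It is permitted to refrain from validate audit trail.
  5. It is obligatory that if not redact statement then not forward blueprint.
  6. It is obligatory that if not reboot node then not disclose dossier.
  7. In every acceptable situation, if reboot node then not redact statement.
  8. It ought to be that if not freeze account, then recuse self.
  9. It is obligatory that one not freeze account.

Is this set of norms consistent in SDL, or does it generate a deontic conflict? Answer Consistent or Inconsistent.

Inconsistent

Premise 2, F(¬disclose_dossier), is equivalent to O(disclose_dossier).
Premise 6 is O(¬reboot_node → ¬disclose_dossier); contrapositively O(disclose_dossier → reboot_node). Since O(disclose_dossier) holds, K gives O(reboot_node).
From O(reboot_node) and premise 7, O(reboot_node → ¬redact_statement), we obtain O(¬redact_statement).
From O(¬redact_statement) and premise 5, O(¬redact_statement → ¬forward_blueprint), we obtain O(¬forward_blueprint).
Premise 3, O(recuse_self → forward_blueprint), contraposes to O(¬forward_blueprint → ¬recuse_self); with O(¬forward_blueprint) we get O(¬recuse_self).
Premise 8 is O(¬freeze_account → recuse_self); contrapositively O(¬recuse_self → freeze_account). Since O(¬recuse_self) holds, K gives O(freeze_account).
However, premise 9 gives O(¬freeze_account).
We now have both O(freeze_account) and O(¬freeze_account) — freeze_account is simultaneously obligatory and forbidden, violating the D-axiom.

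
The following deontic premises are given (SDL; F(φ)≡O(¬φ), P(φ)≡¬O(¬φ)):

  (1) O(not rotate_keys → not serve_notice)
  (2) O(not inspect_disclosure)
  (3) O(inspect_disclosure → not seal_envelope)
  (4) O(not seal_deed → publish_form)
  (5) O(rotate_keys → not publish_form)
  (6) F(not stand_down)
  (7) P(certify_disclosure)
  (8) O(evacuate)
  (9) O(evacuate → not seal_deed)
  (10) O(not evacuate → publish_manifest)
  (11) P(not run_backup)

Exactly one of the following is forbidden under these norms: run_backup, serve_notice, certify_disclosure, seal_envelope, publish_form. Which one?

Premise 8 states O(evacuate) outright.
Applying K to premise 9 (O(evacuate → not seal_deed)) and O(evacuate) yields O(not seal_deed).
Applying K to premise 4 (O(not seal_deed → publish_form)) and O(not seal_deed) yields O(publish_form).
The contrapositive of premise 5 (O(rotate_keys → not publish_form)) is O(publish_form → not rotate_keys), and O(publish_form) is already established, so O(not rotate_keys).
Premise 1 is O(not rotate_keys → not serve_notice); since O(not rotate_keys), deontic closure gives O(not serve_notice).
So O(not serve_notice) holds, i.e. serve_notice is forbidden. None of the other listed options is forbidden under the premises.

serve_notice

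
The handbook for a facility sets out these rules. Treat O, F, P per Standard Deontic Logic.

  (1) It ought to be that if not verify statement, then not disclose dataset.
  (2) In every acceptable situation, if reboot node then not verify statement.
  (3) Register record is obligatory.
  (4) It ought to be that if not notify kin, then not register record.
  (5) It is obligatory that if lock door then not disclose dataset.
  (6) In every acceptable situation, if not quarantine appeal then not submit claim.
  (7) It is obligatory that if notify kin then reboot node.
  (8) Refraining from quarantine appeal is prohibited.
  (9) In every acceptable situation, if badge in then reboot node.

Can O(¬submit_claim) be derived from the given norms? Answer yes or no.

No

Premise 6 is O(¬quarantine_appeal → ¬submit_claim), but O(¬quarantine_appeal) is not derivable from the premises, so it does not yield O(¬submit_claim).
No other premise forces O(¬submit_claim). An ideal world satisfying every premise can still have ¬submit_claim false, so O(¬submit_claim) is not derivable.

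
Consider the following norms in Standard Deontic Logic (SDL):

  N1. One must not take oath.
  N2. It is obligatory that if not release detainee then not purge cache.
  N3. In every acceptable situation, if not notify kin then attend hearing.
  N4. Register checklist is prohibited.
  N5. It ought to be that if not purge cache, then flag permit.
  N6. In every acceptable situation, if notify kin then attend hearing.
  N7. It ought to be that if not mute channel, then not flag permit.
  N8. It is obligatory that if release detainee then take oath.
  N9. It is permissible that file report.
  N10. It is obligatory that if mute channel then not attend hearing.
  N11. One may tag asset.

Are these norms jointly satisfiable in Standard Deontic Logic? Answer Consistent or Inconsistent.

Inconsistent

Premises 3 and 6 cover both cases: O(¬notify_kin → attend_hearing) and O(notify_kin → attend_hearing). Since ¬notify_kin ∨ notify_kin is a tautology, O(attend_hearing) follows.
Premise 10 is O(mute_channel → ¬attend_hearing); contrapositively O(attend_hearing → ¬mute_channel). Since O(attend_hearing) holds, K gives O(¬mute_channel).
Premise 7 is O(¬mute_channel → ¬flag_permit); since O(¬mute_channel), deontic closure gives O(¬flag_permit).
Premise 5 is O(¬purge_cache → flag_permit); contrapositively O(¬flag_permit → purge_cache). Since O(¬flag_permit) holds, K gives O(purge_cache).
The contrapositive of premise 2 (O(¬release_detainee → ¬purge_cache)) is O(purge_cache → release_detainee), and O(purge_cache) is already established, so O(release_detainee).
With premise 8, O(release_detainee → take_oath), the K-axiom yields O(take_oath).
However, F(take_oath) at premise 1 amounts to O(¬take_oath).
We now have both O(take_oath) and O(¬take_oath) — take_oath is simultaneously obligatory and forbidden, violating the D-axiom.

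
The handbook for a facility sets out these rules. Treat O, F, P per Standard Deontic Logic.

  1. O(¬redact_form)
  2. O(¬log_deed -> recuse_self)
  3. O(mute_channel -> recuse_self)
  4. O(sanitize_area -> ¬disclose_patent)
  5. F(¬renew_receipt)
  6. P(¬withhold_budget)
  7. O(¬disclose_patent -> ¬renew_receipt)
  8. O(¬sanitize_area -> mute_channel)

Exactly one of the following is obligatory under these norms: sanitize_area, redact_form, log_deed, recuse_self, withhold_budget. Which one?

Premise 5, F(¬renew_receipt), is equivalent to O(renew_receipt).
The contrapositive of premise 7 (O(¬disclose_patent -> ¬renew_receipt)) is O(renew_receipt -> disclose_patent), and O(renew_receipt) is already established, so O(disclose_patent).
Premise 4, O(sanitize_area -> ¬disclose_patent), contraposes to O(disclose_patent -> ¬sanitize_area); with O(disclose_patent) we get O(¬sanitize_area).
From O(¬sanitize_area) and premise 8, O(¬sanitize_area -> mute_channel), we obtain O(mute_channel).
With premise 3, O(mute_channel -> recuse_self), the K-axiom yields O(recuse_self).
So O(recuse_self) holds — recuse_self is obligatory. None of the other listed options is made obligatory by any chain of premises.

recuse_self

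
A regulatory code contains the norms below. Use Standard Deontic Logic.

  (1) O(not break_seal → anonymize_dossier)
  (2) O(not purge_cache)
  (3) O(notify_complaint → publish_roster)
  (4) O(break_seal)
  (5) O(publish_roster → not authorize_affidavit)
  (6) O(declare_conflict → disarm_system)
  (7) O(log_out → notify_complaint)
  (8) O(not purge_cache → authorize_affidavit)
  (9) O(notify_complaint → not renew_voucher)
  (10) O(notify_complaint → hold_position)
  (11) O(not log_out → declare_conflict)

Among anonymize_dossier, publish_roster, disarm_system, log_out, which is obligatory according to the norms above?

disarm_system

Premise 2 states O(not purge_cache) outright.
Applying K to premise 8 (O(not purge_cache → authorize_affidavit)) and O(not purge_cache) yields O(authorize_affidavit).
The contrapositive of premise 5 (O(publish_roster → not authorize_affidavit)) is O(authorize_affidavit → not publish_roster), and O(authorize_affidavit) is already established, so O(not publish_roster).
Premise 3 is O(notify_complaint → publish_roster); contrapositively O(not publish_roster → not notify_complaint). Since O(not publish_roster) holds, K gives O(not notify_complaint).
The contrapositive of premise 7 (O(log_out → notify_complaint)) is O(not notify_complaint → not log_out), and O(not notify_complaint) is already established, so O(not log_out).
Applying K to premise 11 (O(not log_out → declare_conflict)) and O(not log_out) yields O(declare_conflict).
With premise 6, O(declare_conflict → disarm_system), the K-axiom yields O(disarm_system).
So O(disarm_system) holds — disarm_system is obligatory. None of the other listed options is made obligatory by any chain of premises.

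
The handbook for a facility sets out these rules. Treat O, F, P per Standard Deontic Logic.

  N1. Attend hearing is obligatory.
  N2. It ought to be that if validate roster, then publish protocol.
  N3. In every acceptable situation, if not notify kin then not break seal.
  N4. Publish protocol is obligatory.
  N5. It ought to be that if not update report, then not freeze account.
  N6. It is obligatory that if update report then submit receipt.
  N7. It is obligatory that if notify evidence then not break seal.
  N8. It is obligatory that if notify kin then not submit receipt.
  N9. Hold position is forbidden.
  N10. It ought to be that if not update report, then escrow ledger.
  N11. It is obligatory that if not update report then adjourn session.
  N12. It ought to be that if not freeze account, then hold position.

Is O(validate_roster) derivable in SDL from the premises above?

No

Premise 2 is O(validate_roster → publish_protocol); even if O(publish_protocol) held, inferring O(validate_roster) would be affirming the consequent — invalid.
No other premise forces O(validate_roster). An ideal world satisfying every premise can still have validate_roster false, so O(validate_roster) is not derivable.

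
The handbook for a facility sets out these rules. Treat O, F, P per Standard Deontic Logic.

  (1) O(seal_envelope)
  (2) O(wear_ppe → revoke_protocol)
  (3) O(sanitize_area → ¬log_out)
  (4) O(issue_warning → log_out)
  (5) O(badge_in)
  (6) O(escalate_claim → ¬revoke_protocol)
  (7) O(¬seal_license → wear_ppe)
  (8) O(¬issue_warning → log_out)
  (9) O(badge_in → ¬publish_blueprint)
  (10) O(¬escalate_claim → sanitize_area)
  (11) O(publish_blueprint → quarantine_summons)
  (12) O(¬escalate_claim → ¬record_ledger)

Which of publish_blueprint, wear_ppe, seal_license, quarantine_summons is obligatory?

Premises 8 and 4 cover both cases: O(¬issue_warning → log_out) and O(issue_warning → log_out). Since ¬issue_warning ∨ issue_warning is a tautology, O(log_out) follows.
The contrapositive of premise 3 (O(sanitize_area → ¬log_out)) is O(log_out → ¬sanitize_area), and O(log_out) is already established, so O(¬sanitize_area).
Premise 10, O(¬escalate_claim → sanitize_area), contraposes to O(¬sanitize_area → escalate_claim); with O(¬sanitize_area) we get O(escalate_claim).
With premise 6, O(escalate_claim → ¬revoke_protocol), the K-axiom yields O(¬revoke_protocol).
Premise 2, O(wear_ppe → revoke_protocol), contraposes to O(¬revoke_protocol → ¬wear_ppe); with O(¬revoke_protocol) we get O(¬wear_ppe).
Premise 7 is O(¬seal_license → wear_ppe); contrapositively O(¬wear_ppe → seal_license). Since O(¬wear_ppe) holds, K gives O(seal_license).
So O(seal_license) holds — seal_license is obligatory. None of the other listed options is made obligatory by any chain of premises.

seal_license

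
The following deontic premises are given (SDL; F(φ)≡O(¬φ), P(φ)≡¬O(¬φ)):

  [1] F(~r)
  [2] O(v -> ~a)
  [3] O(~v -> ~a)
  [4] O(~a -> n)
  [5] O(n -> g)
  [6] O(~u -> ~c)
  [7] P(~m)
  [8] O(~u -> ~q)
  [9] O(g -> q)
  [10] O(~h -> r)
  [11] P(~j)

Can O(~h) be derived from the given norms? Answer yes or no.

Premise 10 is O(~h -> r); even if O(r) held, inferring O(~h) would be affirming the consequent — invalid.
No other premise forces O(~h). An ideal world satisfying every premise can still have ~h false, so O(~h) is not derivable.

No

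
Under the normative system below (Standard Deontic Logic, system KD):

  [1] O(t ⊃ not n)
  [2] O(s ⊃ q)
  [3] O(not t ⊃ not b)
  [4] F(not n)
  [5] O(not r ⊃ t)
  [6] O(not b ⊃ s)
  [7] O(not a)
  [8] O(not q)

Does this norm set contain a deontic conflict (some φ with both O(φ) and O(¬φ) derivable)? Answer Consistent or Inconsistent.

Premise 8 gives O(not q).
The contrapositive of premise 2 (O(s ⊃ q)) is O(not q ⊃ not s), and O(not q) is already established, so O(not s).
The contrapositive of premise 6 (O(not b ⊃ s)) is O(not s ⊃ b), and O(not s) is already established, so O(b).
The contrapositive of premise 3 (O(not t ⊃ not b)) is O(b ⊃ t), and O(b) is already established, so O(t).
Applying K to premise 1 (O(t ⊃ not n)) and O(t) yields O(not n).
Yet premise 4 is F(not n), i.e. O(n).
We now have both O(not n) and O(n) — n is simultaneously obligatory and forbidden, violating the D-axiom.

Inconsistent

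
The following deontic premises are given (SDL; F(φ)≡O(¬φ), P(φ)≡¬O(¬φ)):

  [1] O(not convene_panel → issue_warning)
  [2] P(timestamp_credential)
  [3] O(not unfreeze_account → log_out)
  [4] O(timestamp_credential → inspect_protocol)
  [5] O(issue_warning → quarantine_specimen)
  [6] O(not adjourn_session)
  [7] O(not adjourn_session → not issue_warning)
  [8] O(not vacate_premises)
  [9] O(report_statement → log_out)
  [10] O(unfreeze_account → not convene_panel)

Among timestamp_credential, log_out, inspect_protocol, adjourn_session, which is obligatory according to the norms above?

Premise 6 gives O(not adjourn_session).
Premise 7 is O(not adjourn_session → not issue_warning); since O(not adjourn_session), deontic closure gives O(not issue_warning).
Premise 1, O(not convene_panel → issue_warning), contraposes to O(not issue_warning → convene_panel); with O(not issue_warning) we get O(convene_panel).
Premise 10 is O(unfreeze_account → not convene_panel); contrapositively O(convene_panel → not unfreeze_account). Since O(convene_panel) holds, K gives O(not unfreeze_account).
Applying K to premise 3 (O(not unfreeze_account → log_out)) and O(not unfreeze_account) yields O(log_out).
So O(log_out) holds — log_out is obligatory. None of the other listed options is made obligatory by any chain of premises.

log_out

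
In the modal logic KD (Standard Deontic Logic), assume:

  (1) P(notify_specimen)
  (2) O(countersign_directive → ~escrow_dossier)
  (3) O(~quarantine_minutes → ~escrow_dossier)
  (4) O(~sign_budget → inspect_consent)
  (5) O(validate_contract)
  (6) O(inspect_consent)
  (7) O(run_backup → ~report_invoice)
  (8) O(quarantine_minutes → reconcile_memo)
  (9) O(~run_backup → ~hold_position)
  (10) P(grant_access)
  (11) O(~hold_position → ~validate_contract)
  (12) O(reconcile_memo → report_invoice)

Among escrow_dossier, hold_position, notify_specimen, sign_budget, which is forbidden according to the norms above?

Premise 5 gives O(validate_contract).
The contrapositive of premise 11 (O(~hold_position → ~validate_contract)) is O(validate_contract → hold_position), and O(validate_contract) is already established, so O(hold_position).
The contrapositive of premise 9 (O(~run_backup → ~hold_position)) is O(hold_position → run_backup), and O(hold_position) is already established, so O(run_backup).
From O(run_backup) and premise 7, O(run_backup → ~report_invoice), we obtain O(~report_invoice).
Premise 12, O(reconcile_memo → report_invoice), contraposes to O(~report_invoice → ~reconcile_memo); with O(~report_invoice) we get O(~reconcile_memo).
The contrapositive of premise 8 (O(quarantine_minutes → reconcile_memo)) is O(~reconcile_memo → ~quarantine_minutes), and O(~reconcile_memo) is already established, so O(~quarantine_minutes).
With premise 3, O(~quarantine_minutes → ~escrow_dossier), the K-axiom yields O(~escrow_dossier).
So O(~escrow_dossier) holds, i.e. escrow_dossier is forbidden. None of the other listed options is forbidden under the premises.

escrow_dossier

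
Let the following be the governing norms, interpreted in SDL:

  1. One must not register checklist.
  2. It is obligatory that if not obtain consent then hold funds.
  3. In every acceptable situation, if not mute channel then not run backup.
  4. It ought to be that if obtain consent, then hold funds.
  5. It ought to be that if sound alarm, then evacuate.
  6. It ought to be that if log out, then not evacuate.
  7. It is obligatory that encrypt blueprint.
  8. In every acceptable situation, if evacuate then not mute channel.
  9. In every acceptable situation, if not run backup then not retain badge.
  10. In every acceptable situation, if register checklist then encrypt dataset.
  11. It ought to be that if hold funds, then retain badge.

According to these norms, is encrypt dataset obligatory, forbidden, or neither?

Premise 10 is O(register_checklist → encrypt_dataset), but O(register_checklist) is not derivable from the premises, so it does not yield O(encrypt_dataset).
No premise or chain of K-axiom applications forces O(encrypt_dataset), and none forces O(¬encrypt_dataset). So encrypt_dataset is neither obligatory nor forbidden under these norms.

Neither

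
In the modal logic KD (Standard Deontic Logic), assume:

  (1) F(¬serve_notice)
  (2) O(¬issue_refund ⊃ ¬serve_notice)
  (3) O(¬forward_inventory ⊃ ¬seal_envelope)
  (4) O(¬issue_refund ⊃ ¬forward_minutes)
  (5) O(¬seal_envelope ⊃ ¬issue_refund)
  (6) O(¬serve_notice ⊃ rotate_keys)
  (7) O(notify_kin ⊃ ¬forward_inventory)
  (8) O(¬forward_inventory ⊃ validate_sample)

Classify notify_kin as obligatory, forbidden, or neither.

Forbidden

Premise 1, F(¬serve_notice), is equivalent to O(serve_notice).
Premise 2 is O(¬issue_refund ⊃ ¬serve_notice); contrapositively O(serve_notice ⊃ issue_refund). Since O(serve_notice) holds, K gives O(issue_refund).
Premise 5 is O(¬seal_envelope ⊃ ¬issue_refund); contrapositively O(issue_refund ⊃ seal_envelope). Since O(issue_refund) holds, K gives O(seal_envelope).
Premise 3, O(¬forward_inventory ⊃ ¬seal_envelope), contraposes to O(seal_envelope ⊃ forward_inventory); with O(seal_envelope) we get O(forward_inventory).
Premise 7 is O(notify_kin ⊃ ¬forward_inventory); contrapositively O(forward_inventory ⊃ ¬notify_kin). Since O(forward_inventory) holds, K gives O(¬notify_kin).
Premises 4, 6, 8 do not contribute to this derivation.
Thus O(¬notify_kin), which is F(notify_kin): notify_kin is forbidden.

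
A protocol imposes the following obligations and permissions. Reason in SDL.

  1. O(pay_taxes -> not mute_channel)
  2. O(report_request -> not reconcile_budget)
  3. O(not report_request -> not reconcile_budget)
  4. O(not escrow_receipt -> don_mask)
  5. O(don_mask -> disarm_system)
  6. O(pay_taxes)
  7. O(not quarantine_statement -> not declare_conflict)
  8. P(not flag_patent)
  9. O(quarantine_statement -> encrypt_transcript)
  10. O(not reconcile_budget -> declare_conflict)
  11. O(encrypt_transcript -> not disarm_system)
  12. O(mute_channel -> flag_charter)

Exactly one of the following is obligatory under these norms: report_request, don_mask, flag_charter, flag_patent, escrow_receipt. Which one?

Premises 2 and 3 are O(report_request -> not reconcile_budget) and O(not report_request -> not reconcile_budget); every ideal world satisfies report_request or not report_request, so in either case not reconcile_budget holds — hence O(not reconcile_budget).
With premise 10, O(not reconcile_budget -> declare_conflict), the K-axiom yields O(declare_conflict).
Premise 7 is O(not quarantine_statement -> not declare_conflict); contrapositively O(declare_conflict -> quarantine_statement). Since O(declare_conflict) holds, K gives O(quarantine_statement).
Premise 9 is O(quarantine_statement -> encrypt_transcript); since O(quarantine_statement), deontic closure gives O(encrypt_transcript).
From O(encrypt_transcript) and premise 11, O(encrypt_transcript -> not disarm_system), we obtain O(not disarm_system).
Premise 5, O(don_mask -> disarm_system), contraposes to O(not disarm_system -> not don_mask); with O(not disarm_system) we get O(not don_mask).
Premise 4 is O(not escrow_receipt -> don_mask); contrapositively O(not don_mask -> escrow_receipt). Since O(not don_mask) holds, K gives O(escrow_receipt).
So O(escrow_receipt) holds — escrow_receipt is obligatory. None of the other listed options is made obligatory by any chain of premises.

escrow_receipt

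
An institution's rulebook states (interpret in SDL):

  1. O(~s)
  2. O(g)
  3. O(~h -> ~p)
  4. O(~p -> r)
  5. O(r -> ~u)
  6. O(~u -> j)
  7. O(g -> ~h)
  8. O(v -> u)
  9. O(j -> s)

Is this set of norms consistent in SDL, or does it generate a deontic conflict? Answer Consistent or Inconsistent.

Inconsistent

Premise 1 gives O(~s).
The contrapositive of premise 9 (O(j -> s)) is O(~s -> ~j), and O(~s) is already established, so O(~j).
Premise 6 is O(~u -> j); contrapositively O(~j -> u). Since O(~j) holds, K gives O(u).
Premise 5, O(r -> ~u), contraposes to O(u -> ~r); with O(u) we get O(~r).
Premise 4, O(~p -> r), contraposes to O(~r -> p); with O(~r) we get O(p).
Premise 3 is O(~h -> ~p); contrapositively O(p -> h). Since O(p) holds, K gives O(h).
Premise 7 is O(g -> ~h); contrapositively O(h -> ~g). Since O(h) holds, K gives O(~g).
However, premise 2 gives O(g).
We now have both O(~g) and O(g) — g is simultaneously obligatory and forbidden, violating the D-axiom.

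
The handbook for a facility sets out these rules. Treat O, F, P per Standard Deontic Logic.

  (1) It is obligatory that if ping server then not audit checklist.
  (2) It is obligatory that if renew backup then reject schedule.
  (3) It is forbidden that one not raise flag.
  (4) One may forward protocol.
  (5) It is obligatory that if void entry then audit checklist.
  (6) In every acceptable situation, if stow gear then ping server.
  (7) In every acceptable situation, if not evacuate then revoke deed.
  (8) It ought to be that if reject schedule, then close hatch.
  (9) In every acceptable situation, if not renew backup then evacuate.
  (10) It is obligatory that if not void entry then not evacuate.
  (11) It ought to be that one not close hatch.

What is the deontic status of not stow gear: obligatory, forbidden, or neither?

Premise 11 states O(¬close_hatch) outright.
Premise 8, O(reject_schedule → close_hatch), contraposes to O(¬close_hatch → ¬reject_schedule); with O(¬close_hatch) we get O(¬reject_schedule).
The contrapositive of premise 2 (O(renew_backup → reject_schedule)) is O(¬reject_schedule → ¬renew_backup), and O(¬reject_schedule) is already established, so O(¬renew_backup).
Premise 9 is O(¬renew_backup → evacuate); since O(¬renew_backup), deontic closure gives O(evacuate).
Premise 10, O(¬void_entry → ¬evacuate), contraposes to O(evacuate → void_entry); with O(evacuate) we get O(void_entry).
Applying K to premise 5 (O(void_entry → audit_checklist)) and O(void_entry) yields O(audit_checklist).
The contrapositive of premise 1 (O(ping_server → ¬audit_checklist)) is O(audit_checklist → ¬ping_server), and O(audit_checklist) is already established, so O(¬ping_server).
Premise 6 is O(stow_gear → ping_server); contrapositively O(¬ping_server → ¬stow_gear). Since O(¬ping_server) holds, K gives O(¬stow_gear).
Premises 3, 4, 7 do not contribute to this derivation.
Hence ¬stow_gear is obligatory.

Obligatory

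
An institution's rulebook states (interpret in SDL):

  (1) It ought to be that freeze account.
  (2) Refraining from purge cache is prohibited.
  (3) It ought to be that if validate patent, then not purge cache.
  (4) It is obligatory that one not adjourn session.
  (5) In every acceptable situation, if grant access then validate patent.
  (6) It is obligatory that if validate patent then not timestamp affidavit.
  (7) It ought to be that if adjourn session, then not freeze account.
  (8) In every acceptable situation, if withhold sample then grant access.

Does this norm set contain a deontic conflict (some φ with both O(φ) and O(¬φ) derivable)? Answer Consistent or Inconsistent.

Premise 7 is O(adjourn_session → ¬freeze_account), but O(adjourn_session) is not derivable from the premises, so it does not yield O(¬freeze_account).
So O(¬freeze_account) is not derivable, and the apparent clash with O(freeze_account) does not arise.
A world satisfying every obligation exists (e.g. adjourn_session=false, freeze_account=true, grant_access=false, purge_cache=true, timestamp_affidavit=false, validate_patent=false, withhold_sample=false); no atom is both obligatory and forbidden, so the set is consistent.

Consistent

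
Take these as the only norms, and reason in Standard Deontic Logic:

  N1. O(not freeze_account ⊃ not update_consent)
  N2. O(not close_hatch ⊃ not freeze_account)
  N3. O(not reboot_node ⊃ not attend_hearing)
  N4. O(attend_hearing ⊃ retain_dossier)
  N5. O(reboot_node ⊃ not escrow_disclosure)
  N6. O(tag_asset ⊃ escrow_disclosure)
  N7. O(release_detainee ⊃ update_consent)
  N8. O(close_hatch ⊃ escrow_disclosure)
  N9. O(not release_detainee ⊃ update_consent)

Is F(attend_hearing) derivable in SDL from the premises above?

Premises 7 and 9 cover both cases: O(release_detainee ⊃ update_consent) and O(not release_detainee ⊃ update_consent). Since release_detainee ∨ not release_detainee is a tautology, O(update_consent) follows.
Premise 1, O(not freeze_account ⊃ not update_consent), contraposes to O(update_consent ⊃ freeze_account); with O(update_consent) we get O(freeze_account).
Premise 2 is O(not close_hatch ⊃ not freeze_account); contrapositively O(freeze_account ⊃ close_hatch). Since O(freeze_account) holds, K gives O(close_hatch).
With premise 8, O(close_hatch ⊃ escrow_disclosure), the K-axiom yields O(escrow_disclosure).
Premise 5, O(reboot_node ⊃ not escrow_disclosure), contraposes to O(escrow_disclosure ⊃ not reboot_node); with O(escrow_disclosure) we get O(not reboot_node).
From O(not reboot_node) and premise 3, O(not reboot_node ⊃ not attend_hearing), we obtain O(not attend_hearing).
Premises 4, 6 do not contribute to this derivation.
So O(not attend_hearing) holds, i.e. F(attend_hearing). The claim follows.

Yes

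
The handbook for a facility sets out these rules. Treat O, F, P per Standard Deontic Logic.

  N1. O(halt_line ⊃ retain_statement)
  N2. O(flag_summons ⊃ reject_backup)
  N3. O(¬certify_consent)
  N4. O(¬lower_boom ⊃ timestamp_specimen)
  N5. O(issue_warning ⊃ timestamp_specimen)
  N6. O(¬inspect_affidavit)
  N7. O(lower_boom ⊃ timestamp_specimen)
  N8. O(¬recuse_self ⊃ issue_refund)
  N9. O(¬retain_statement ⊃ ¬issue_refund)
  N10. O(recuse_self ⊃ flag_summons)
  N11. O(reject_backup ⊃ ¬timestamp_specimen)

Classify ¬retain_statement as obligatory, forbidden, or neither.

By case analysis on ¬lower_boom: premise 4 gives O(¬lower_boom ⊃ timestamp_specimen) and premise 7 gives O(lower_boom ⊃ timestamp_specimen), so O(timestamp_specimen) either way.
The contrapositive of premise 11 (O(reject_backup ⊃ ¬timestamp_specimen)) is O(timestamp_specimen ⊃ ¬reject_backup), and O(timestamp_specimen) is already established, so O(¬reject_backup).
Premise 2, O(flag_summons ⊃ reject_backup), contraposes to O(¬reject_backup ⊃ ¬flag_summons); with O(¬reject_backup) we get O(¬flag_summons).
The contrapositive of premise 10 (O(recuse_self ⊃ flag_summons)) is O(¬flag_summons ⊃ ¬recuse_self), and O(¬flag_summons) is already established, so O(¬recuse_self).
Applying K to premise 8 (O(¬recuse_self ⊃ issue_refund)) and O(¬recuse_self) yields O(issue_refund).
The contrapositive of premise 9 (O(¬retain_statement ⊃ ¬issue_refund)) is O(issue_refund ⊃ retain_statement), and O(issue_refund) is already established, so O(retain_statement).
Premises 1, 3, 5, 6 do not contribute to this derivation.
Thus O(retain_statement), which is F(¬retain_statement): ¬retain_statement is forbidden.

Forbidden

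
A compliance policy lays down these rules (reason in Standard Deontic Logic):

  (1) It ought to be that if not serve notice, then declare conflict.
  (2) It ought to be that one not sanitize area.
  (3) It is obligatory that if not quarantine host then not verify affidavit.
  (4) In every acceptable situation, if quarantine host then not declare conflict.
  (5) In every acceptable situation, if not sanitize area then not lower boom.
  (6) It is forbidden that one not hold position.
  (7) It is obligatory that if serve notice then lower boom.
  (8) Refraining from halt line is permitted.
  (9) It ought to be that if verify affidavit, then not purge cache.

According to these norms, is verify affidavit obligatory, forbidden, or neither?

Forbidden

Premise 2 states O(¬sanitize_area) outright.
With premise 5, O(¬sanitize_area → ¬lower_boom), the K-axiom yields O(¬lower_boom).
Premise 7, O(serve_notice → lower_boom), contraposes to O(¬lower_boom → ¬serve_notice); with O(¬lower_boom) we get O(¬serve_notice).
Applying K to premise 1 (O(¬serve_notice → declare_conflict)) and O(¬serve_notice) yields O(declare_conflict).
Premise 4, O(quarantine_host → ¬declare_conflict), contraposes to O(declare_conflict → ¬quarantine_host); with O(declare_conflict) we get O(¬quarantine_host).
Premise 3 is O(¬quarantine_host → ¬verify_affidavit); since O(¬quarantine_host), deontic closure gives O(¬verify_affidavit).
Premises 6, 8, 9 do not contribute to this derivation.
Thus O(¬verify_affidavit), which is F(verify_affidavit): verify_affidavit is forbidden.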